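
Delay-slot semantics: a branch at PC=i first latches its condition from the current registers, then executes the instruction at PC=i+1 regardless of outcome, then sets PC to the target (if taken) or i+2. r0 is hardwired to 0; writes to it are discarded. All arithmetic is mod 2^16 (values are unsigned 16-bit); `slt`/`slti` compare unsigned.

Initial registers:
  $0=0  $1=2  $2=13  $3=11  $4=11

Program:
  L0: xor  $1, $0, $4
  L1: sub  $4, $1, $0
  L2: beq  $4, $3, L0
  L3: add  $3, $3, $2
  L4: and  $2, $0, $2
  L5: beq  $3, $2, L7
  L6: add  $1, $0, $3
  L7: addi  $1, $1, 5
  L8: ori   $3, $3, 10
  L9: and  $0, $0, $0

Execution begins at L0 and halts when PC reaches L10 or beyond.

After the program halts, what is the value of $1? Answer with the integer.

  step pc=0: xor  $1, $0, $4  regs=(0,11,13,11,11)
  step pc=1: sub  $4, $1, $0  regs=(0,11,13,11,11)
  step pc=2: beq  $4, $3, L0  cond=T  regs=(0,11,13,11,11)
  step pc=3: add  $3, $3, $2  regs=(0,11,13,24,11)
  step pc=0: xor  $1, $0, $4  regs=(0,11,13,24,11)
  step pc=1: sub  $4, $1, $0  regs=(0,11,13,24,11)
  step pc=2: beq  $4, $3, L0  cond=F  regs=(0,11,13,24,11)
  step pc=3: add  $3, $3, $2  regs=(0,11,13,37,11)
  step pc=4: and  $2, $0, $2  regs=(0,11,0,37,11)
  step pc=5: beq  $3, $2, L7  cond=F  regs=(0,11,0,37,11)
  step pc=6: add  $1, $0, $3  regs=(0,37,0,37,11)
  step pc=7: addi  $1, $1, 5  regs=(0,42,0,37,11)
  step pc=8: ori   $3, $3, 10  regs=(0,42,0,47,11)
  step pc=9: and  $0, $0, $0  regs=(0,42,0,47,11)

42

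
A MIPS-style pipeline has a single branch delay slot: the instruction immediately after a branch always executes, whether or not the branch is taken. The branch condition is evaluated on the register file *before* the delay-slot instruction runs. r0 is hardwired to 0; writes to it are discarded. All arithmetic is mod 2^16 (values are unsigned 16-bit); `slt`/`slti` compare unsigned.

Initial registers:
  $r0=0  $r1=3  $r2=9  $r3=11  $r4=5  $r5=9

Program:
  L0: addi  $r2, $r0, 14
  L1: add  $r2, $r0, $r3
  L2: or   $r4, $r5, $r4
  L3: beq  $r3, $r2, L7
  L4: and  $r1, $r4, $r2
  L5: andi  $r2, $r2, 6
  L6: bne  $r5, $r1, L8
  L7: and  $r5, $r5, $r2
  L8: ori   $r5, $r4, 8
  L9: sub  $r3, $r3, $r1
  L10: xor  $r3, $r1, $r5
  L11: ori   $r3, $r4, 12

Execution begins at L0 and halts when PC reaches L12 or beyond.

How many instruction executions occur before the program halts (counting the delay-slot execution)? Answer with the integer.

10

[0] addi  $r2, $r0, 14  →  {$r0:0, $r1:3, $r2:14, $r3:11, $r4:5, $r5:9}
[1] add  $r2, $r0, $r3  →  {$r0:0, $r1:3, $r2:11, $r3:11, $r4:5, $r5:9}
[2] or   $r4, $r5, $r4  →  {$r0:0, $r1:3, $r2:11, $r3:11, $r4:13, $r5:9}
[3] beq  $r3, $r2, L7  →  {$r0:0, $r1:3, $r2:11, $r3:11, $r4:13, $r5:9}  ⟨branch taken⟩
[4] and  $r1, $r4, $r2  →  {$r0:0, $r1:9, $r2:11, $r3:11, $r4:13, $r5:9}
[7] and  $r5, $r5, $r2  →  {$r0:0, $r1:9, $r2:11, $r3:11, $r4:13, $r5:9}
[8] ori   $r5, $r4, 8  →  {$r0:0, $r1:9, $r2:11, $r3:11, $r4:13, $r5:13}
[9] sub  $r3, $r3, $r1  →  {$r0:0, $r1:9, $r2:11, $r3:2, $r4:13, $r5:13}
[10] xor  $r3, $r1, $r5  →  {$r0:0, $r1:9, $r2:11, $r3:4, $r4:13, $r5:13}
[11] ori   $r3, $r4, 12  →  {$r0:0, $r1:9, $r2:11, $r3:13, $r4:13, $r5:13}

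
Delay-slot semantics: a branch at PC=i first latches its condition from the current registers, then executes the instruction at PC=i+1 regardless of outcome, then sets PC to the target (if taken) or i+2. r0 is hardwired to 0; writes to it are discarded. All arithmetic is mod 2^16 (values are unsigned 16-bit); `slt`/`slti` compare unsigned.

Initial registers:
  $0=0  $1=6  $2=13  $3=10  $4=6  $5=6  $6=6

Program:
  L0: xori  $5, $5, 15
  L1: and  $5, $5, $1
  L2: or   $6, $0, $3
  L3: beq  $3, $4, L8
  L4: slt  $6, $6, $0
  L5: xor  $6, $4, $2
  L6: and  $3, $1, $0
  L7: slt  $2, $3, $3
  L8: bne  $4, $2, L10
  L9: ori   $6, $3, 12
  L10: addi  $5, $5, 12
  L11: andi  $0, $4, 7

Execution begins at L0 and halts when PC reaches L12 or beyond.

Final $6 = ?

12

#0 xori  $5, $5, 15 ; 0/6/13/10/6/9/6
#1 and  $5, $5, $1 ; 0/6/13/10/6/0/6
#2 or   $6, $0, $3 ; 0/6/13/10/6/0/10
#3 beq  $3, $4, L8 ; 0/6/13/10/6/0/10 ; →fallthru
#4 slt  $6, $6, $0 ; 0/6/13/10/6/0/0
#5 xor  $6, $4, $2 ; 0/6/13/10/6/0/11
#6 and  $3, $1, $0 ; 0/6/13/0/6/0/11
#7 slt  $2, $3, $3 ; 0/6/0/0/6/0/11
#8 bne  $4, $2, L10 ; 0/6/0/0/6/0/11 ; →target
#9 ori   $6, $3, 12 ; 0/6/0/0/6/0/12
#10 addi  $5, $5, 12 ; 0/6/0/0/6/12/12
#11 andi  $0, $4, 7 ; 0/6/0/0/6/12/12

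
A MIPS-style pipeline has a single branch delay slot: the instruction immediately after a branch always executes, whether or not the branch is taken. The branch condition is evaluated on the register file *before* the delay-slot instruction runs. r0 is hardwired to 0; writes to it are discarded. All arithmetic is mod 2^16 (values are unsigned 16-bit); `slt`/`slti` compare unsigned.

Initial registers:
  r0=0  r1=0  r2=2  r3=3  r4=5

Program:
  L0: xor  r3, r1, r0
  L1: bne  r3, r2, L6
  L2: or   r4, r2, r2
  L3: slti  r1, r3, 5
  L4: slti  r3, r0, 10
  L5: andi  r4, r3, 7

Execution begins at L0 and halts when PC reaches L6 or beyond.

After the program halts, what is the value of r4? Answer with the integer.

2

#0 xor  r3, r1, r0 ; 0/0/2/0/5
#1 bne  r3, r2, L6 ; 0/0/2/0/5 ; →target
#2 or   r4, r2, r2 ; 0/0/2/0/2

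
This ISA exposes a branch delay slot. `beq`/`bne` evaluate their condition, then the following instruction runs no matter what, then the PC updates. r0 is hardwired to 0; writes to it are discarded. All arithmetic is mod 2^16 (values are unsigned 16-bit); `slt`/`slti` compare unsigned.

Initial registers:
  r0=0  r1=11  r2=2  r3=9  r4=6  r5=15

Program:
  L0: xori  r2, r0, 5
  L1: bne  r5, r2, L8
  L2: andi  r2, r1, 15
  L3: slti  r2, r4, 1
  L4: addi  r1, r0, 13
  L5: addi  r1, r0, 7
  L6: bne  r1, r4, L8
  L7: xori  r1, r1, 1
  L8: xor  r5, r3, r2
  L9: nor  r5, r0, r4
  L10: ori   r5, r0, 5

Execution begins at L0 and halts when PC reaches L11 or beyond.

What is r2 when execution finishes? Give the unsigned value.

11

[0] xori  r2, r0, 5  →  {r0:0, r1:11, r2:5, r3:9, r4:6, r5:15}
[1] bne  r5, r2, L8  →  {r0:0, r1:11, r2:5, r3:9, r4:6, r5:15}  ⟨branch taken⟩
[2] andi  r2, r1, 15  →  {r0:0, r1:11, r2:11, r3:9, r4:6, r5:15}
[8] xor  r5, r3, r2  →  {r0:0, r1:11, r2:11, r3:9, r4:6, r5:2}
[9] nor  r5, r0, r4  →  {r0:0, r1:11, r2:11, r3:9, r4:6, r5:65529}
[10] ori   r5, r0, 5  →  {r0:0, r1:11, r2:11, r3:9, r4:6, r5:5}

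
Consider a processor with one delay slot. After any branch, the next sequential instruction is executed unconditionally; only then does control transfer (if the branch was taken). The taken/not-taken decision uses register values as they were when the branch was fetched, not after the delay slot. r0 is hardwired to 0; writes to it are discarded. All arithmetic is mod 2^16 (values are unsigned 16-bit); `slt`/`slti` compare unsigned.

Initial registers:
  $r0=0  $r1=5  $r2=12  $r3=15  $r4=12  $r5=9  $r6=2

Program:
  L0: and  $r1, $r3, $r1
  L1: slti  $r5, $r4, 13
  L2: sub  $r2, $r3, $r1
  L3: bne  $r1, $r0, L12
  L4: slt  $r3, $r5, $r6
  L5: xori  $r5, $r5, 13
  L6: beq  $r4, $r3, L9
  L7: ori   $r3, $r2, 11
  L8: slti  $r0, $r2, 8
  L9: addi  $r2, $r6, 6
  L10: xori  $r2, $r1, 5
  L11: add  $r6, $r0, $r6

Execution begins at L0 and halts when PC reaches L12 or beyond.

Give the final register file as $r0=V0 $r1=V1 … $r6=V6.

$r0=0 $r1=5 $r2=10 $r3=1 $r4=12 $r5=1 $r6=2

PC=0  and  $r1, $r3, $r1     | $r0=0 $r1=5 $r2=12 $r3=15 $r4=12 $r5=9 $r6=2
PC=1  slti  $r5, $r4, 13     | $r0=0 $r1=5 $r2=12 $r3=15 $r4=12 $r5=1 $r6=2
PC=2  sub  $r2, $r3, $r1     | $r0=0 $r1=5 $r2=10 $r3=15 $r4=12 $r5=1 $r6=2
PC=3  bne  $r1, $r0, L12     | $r0=0 $r1=5 $r2=10 $r3=15 $r4=12 $r5=1 $r6=2  [TAKEN]
PC=4  slt  $r3, $r5, $r6     | $r0=0 $r1=5 $r2=10 $r3=1 $r4=12 $r5=1 $r6=2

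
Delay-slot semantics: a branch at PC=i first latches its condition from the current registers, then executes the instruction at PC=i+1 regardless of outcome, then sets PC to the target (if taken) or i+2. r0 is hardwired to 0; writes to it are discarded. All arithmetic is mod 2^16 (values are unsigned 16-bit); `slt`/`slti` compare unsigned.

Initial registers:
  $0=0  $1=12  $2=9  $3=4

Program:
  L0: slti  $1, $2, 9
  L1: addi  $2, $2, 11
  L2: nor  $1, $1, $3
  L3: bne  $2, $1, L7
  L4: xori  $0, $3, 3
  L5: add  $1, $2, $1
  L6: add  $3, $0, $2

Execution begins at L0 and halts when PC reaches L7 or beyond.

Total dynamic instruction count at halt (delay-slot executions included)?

#0 slti  $1, $2, 9 ; 0/0/9/4
#1 addi  $2, $2, 11 ; 0/0/20/4
#2 nor  $1, $1, $3 ; 0/65531/20/4
#3 bne  $2, $1, L7 ; 0/65531/20/4 ; →target
#4 xori  $0, $3, 3 ; 0/65531/20/4

5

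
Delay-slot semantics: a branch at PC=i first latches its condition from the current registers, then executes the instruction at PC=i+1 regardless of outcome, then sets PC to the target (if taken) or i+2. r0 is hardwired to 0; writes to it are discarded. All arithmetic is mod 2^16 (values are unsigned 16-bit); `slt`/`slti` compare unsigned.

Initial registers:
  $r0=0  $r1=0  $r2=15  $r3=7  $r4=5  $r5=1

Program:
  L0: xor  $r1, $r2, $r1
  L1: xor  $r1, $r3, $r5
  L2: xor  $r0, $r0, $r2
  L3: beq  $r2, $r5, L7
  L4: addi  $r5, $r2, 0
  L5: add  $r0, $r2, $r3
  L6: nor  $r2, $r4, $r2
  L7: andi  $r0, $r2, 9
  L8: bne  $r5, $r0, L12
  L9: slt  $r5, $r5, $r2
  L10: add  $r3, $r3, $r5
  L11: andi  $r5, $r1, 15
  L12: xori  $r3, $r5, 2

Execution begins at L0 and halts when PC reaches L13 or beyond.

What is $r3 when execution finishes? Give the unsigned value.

PC=0  xor  $r1, $r2, $r1     | $r0=0 $r1=15 $r2=15 $r3=7 $r4=5 $r5=1
PC=1  xor  $r1, $r3, $r5     | $r0=0 $r1=6 $r2=15 $r3=7 $r4=5 $r5=1
PC=2  xor  $r0, $r0, $r2     | $r0=0 $r1=6 $r2=15 $r3=7 $r4=5 $r5=1
PC=3  beq  $r2, $r5, L7      | $r0=0 $r1=6 $r2=15 $r3=7 $r4=5 $r5=1  [not taken]
PC=4  addi  $r5, $r2, 0      | $r0=0 $r1=6 $r2=15 $r3=7 $r4=5 $r5=15
PC=5  add  $r0, $r2, $r3     | $r0=0 $r1=6 $r2=15 $r3=7 $r4=5 $r5=15
PC=6  nor  $r2, $r4, $r2     | $r0=0 $r1=6 $r2=65520 $r3=7 $r4=5 $r5=15
PC=7  andi  $r0, $r2, 9      | $r0=0 $r1=6 $r2=65520 $r3=7 $r4=5 $r5=15
PC=8  bne  $r5, $r0, L12     | $r0=0 $r1=6 $r2=65520 $r3=7 $r4=5 $r5=15  [TAKEN]
PC=9  slt  $r5, $r5, $r2     | $r0=0 $r1=6 $r2=65520 $r3=7 $r4=5 $r5=1
PC=12 xori  $r3, $r5, 2      | $r0=0 $r1=6 $r2=65520 $r3=3 $r4=5 $r5=1

3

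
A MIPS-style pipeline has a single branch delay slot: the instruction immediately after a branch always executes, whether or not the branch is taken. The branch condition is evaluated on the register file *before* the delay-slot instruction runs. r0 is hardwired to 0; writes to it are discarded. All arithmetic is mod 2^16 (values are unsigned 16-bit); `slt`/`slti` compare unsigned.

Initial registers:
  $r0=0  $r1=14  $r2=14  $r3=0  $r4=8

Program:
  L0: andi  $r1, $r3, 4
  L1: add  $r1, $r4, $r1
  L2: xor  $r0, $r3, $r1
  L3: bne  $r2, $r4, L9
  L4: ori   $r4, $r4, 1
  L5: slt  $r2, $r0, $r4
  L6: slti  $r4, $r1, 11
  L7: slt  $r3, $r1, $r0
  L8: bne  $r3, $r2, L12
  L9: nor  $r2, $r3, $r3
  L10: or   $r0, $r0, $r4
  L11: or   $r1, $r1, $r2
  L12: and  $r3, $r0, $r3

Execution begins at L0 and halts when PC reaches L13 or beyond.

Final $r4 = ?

#0 andi  $r1, $r3, 4 ; 0/0/14/0/8
#1 add  $r1, $r4, $r1 ; 0/8/14/0/8
#2 xor  $r0, $r3, $r1 ; 0/8/14/0/8
#3 bne  $r2, $r4, L9 ; 0/8/14/0/8 ; →target
#4 ori   $r4, $r4, 1 ; 0/8/14/0/9
#9 nor  $r2, $r3, $r3 ; 0/8/65535/0/9
#10 or   $r0, $r0, $r4 ; 0/8/65535/0/9
#11 or   $r1, $r1, $r2 ; 0/65535/65535/0/9
#12 and  $r3, $r0, $r3 ; 0/65535/65535/0/9

9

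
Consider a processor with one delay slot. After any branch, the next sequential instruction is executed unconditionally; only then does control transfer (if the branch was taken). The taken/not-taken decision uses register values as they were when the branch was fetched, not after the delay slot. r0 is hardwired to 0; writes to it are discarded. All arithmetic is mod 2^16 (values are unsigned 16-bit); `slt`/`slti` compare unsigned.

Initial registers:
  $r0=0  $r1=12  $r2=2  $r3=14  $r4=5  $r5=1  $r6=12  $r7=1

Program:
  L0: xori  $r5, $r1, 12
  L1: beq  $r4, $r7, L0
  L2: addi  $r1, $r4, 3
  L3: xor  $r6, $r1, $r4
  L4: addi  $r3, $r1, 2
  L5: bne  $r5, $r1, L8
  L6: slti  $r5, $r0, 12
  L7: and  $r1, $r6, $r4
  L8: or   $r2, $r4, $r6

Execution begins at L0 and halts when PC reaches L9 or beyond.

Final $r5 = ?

  step pc=0: xori  $r5, $r1, 12  regs=(0,12,2,14,5,0,12,1)
  step pc=1: beq  $r4, $r7, L0  cond=F  regs=(0,12,2,14,5,0,12,1)
  step pc=2: addi  $r1, $r4, 3  regs=(0,8,2,14,5,0,12,1)
  step pc=3: xor  $r6, $r1, $r4  regs=(0,8,2,14,5,0,13,1)
  step pc=4: addi  $r3, $r1, 2  regs=(0,8,2,10,5,0,13,1)
  step pc=5: bne  $r5, $r1, L8  cond=T  regs=(0,8,2,10,5,0,13,1)
  step pc=6: slti  $r5, $r0, 12  regs=(0,8,2,10,5,1,13,1)
  step pc=8: or   $r2, $r4, $r6  regs=(0,8,13,10,5,1,13,1)

1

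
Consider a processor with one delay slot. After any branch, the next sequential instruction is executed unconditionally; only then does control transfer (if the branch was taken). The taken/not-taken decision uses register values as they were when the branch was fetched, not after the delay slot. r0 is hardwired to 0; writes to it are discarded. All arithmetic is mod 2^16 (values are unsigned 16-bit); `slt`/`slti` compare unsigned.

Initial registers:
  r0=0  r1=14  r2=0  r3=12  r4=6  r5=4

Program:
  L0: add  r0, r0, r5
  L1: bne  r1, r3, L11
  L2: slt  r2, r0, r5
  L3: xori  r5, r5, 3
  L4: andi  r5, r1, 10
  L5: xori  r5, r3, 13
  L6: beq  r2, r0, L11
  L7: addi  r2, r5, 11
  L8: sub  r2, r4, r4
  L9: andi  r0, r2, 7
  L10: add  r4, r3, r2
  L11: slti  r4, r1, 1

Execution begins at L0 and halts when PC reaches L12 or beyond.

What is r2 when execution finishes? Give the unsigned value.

  step pc=0: add  r0, r0, r5  regs=(0,14,0,12,6,4)
  step pc=1: bne  r1, r3, L11  cond=T  regs=(0,14,0,12,6,4)
  step pc=2: slt  r2, r0, r5  regs=(0,14,1,12,6,4)
  step pc=11: slti  r4, r1, 1  regs=(0,14,1,12,0,4)

1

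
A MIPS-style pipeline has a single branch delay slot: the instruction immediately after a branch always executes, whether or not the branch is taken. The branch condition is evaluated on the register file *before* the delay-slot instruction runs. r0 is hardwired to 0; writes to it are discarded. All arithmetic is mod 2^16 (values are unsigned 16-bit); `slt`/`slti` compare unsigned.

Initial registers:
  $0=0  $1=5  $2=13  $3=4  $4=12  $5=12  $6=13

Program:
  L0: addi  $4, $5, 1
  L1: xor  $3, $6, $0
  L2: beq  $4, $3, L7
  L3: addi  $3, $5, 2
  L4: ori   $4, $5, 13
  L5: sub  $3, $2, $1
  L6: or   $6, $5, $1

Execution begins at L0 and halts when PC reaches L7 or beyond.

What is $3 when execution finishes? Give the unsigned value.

14

  step pc=0: addi  $4, $5, 1  regs=(0,5,13,4,13,12,13)
  step pc=1: xor  $3, $6, $0  regs=(0,5,13,13,13,12,13)
  step pc=2: beq  $4, $3, L7  cond=T  regs=(0,5,13,13,13,12,13)
  step pc=3: addi  $3, $5, 2  regs=(0,5,13,14,13,12,13)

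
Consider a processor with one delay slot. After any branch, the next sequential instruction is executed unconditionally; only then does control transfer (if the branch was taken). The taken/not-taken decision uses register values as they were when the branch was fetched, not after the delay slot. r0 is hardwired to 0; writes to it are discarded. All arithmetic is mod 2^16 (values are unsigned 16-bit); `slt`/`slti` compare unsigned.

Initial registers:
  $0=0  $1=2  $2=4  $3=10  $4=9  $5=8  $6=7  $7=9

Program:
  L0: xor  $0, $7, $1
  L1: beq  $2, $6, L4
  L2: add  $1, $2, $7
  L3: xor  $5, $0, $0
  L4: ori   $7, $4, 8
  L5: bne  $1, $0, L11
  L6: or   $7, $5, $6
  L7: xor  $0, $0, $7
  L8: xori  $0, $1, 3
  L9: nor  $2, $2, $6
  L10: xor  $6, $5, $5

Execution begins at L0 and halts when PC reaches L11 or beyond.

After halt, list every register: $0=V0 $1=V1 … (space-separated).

$0=0 $1=13 $2=4 $3=10 $4=9 $5=0 $6=7 $7=7

PC=0  xor  $0, $7, $1        | $0=0 $1=2 $2=4 $3=10 $4=9 $5=8 $6=7 $7=9
PC=1  beq  $2, $6, L4        | $0=0 $1=2 $2=4 $3=10 $4=9 $5=8 $6=7 $7=9  [not taken]
PC=2  add  $1, $2, $7        | $0=0 $1=13 $2=4 $3=10 $4=9 $5=8 $6=7 $7=9
PC=3  xor  $5, $0, $0        | $0=0 $1=13 $2=4 $3=10 $4=9 $5=0 $6=7 $7=9
PC=4  ori   $7, $4, 8        | $0=0 $1=13 $2=4 $3=10 $4=9 $5=0 $6=7 $7=9
PC=5  bne  $1, $0, L11       | $0=0 $1=13 $2=4 $3=10 $4=9 $5=0 $6=7 $7=9  [TAKEN]
PC=6  or   $7, $5, $6        | $0=0 $1=13 $2=4 $3=10 $4=9 $5=0 $6=7 $7=7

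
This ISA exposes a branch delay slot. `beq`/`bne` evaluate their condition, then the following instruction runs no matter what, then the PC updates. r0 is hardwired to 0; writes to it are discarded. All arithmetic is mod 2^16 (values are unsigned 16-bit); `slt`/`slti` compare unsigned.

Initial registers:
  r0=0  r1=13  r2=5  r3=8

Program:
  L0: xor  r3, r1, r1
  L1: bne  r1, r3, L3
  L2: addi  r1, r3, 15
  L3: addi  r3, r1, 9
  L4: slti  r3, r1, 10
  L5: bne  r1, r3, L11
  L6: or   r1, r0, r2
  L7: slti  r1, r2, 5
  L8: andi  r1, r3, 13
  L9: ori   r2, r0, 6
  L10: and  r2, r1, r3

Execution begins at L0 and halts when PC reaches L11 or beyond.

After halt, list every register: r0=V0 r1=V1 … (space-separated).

r0=0 r1=5 r2=5 r3=0

#0 xor  r3, r1, r1 ; 0/13/5/0
#1 bne  r1, r3, L3 ; 0/13/5/0 ; →target
#2 addi  r1, r3, 15 ; 0/15/5/0
#3 addi  r3, r1, 9 ; 0/15/5/24
#4 slti  r3, r1, 10 ; 0/15/5/0
#5 bne  r1, r3, L11 ; 0/15/5/0 ; →target
#6 or   r1, r0, r2 ; 0/5/5/0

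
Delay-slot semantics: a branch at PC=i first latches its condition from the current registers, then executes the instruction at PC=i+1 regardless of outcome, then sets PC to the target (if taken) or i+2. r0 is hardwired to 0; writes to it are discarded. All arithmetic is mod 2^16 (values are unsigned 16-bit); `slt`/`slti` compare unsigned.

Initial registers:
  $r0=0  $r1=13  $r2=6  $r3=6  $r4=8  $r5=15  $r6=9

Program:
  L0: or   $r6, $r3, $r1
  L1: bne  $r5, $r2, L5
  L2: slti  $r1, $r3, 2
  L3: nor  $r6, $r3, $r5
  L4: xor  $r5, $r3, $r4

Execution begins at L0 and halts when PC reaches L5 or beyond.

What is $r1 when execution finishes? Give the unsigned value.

0

PC=0  or   $r6, $r3, $r1     | $r0=0 $r1=13 $r2=6 $r3=6 $r4=8 $r5=15 $r6=15
PC=1  bne  $r5, $r2, L5      | $r0=0 $r1=13 $r2=6 $r3=6 $r4=8 $r5=15 $r6=15  [TAKEN]
PC=2  slti  $r1, $r3, 2      | $r0=0 $r1=0 $r2=6 $r3=6 $r4=8 $r5=15 $r6=15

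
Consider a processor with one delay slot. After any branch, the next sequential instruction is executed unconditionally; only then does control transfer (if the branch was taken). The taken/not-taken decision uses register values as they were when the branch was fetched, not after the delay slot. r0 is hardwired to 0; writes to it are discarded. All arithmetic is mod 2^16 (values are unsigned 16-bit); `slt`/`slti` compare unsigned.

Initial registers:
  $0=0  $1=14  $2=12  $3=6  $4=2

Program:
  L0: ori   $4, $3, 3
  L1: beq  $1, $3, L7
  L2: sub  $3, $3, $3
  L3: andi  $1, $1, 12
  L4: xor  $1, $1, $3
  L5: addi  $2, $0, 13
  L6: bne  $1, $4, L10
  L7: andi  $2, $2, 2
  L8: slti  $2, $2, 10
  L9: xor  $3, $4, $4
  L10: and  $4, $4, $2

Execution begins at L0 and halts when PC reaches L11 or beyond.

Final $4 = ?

0

#0 ori   $4, $3, 3 ; 0/14/12/6/7
#1 beq  $1, $3, L7 ; 0/14/12/6/7 ; →fallthru
#2 sub  $3, $3, $3 ; 0/14/12/0/7
#3 andi  $1, $1, 12 ; 0/12/12/0/7
#4 xor  $1, $1, $3 ; 0/12/12/0/7
#5 addi  $2, $0, 13 ; 0/12/13/0/7
#6 bne  $1, $4, L10 ; 0/12/13/0/7 ; →target
#7 andi  $2, $2, 2 ; 0/12/0/0/7
#10 and  $4, $4, $2 ; 0/12/0/0/0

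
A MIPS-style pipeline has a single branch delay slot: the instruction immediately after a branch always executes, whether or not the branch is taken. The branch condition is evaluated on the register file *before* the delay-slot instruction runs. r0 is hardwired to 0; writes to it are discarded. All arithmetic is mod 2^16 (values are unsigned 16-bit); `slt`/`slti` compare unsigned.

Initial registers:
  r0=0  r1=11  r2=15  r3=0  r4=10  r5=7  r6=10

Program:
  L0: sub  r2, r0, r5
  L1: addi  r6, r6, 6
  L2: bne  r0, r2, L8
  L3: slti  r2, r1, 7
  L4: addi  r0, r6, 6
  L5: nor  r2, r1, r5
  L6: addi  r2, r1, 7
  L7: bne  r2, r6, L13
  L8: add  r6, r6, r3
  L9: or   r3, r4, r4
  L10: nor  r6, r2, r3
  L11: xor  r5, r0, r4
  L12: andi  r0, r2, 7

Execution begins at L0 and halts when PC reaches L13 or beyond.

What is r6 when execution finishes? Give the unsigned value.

#0 sub  r2, r0, r5 ; 0/11/65529/0/10/7/10
#1 addi  r6, r6, 6 ; 0/11/65529/0/10/7/16
#2 bne  r0, r2, L8 ; 0/11/65529/0/10/7/16 ; →target
#3 slti  r2, r1, 7 ; 0/11/0/0/10/7/16
#8 add  r6, r6, r3 ; 0/11/0/0/10/7/16
#9 or   r3, r4, r4 ; 0/11/0/10/10/7/16
#10 nor  r6, r2, r3 ; 0/11/0/10/10/7/65525
#11 xor  r5, r0, r4 ; 0/11/0/10/10/10/65525
#12 andi  r0, r2, 7 ; 0/11/0/10/10/10/65525

65525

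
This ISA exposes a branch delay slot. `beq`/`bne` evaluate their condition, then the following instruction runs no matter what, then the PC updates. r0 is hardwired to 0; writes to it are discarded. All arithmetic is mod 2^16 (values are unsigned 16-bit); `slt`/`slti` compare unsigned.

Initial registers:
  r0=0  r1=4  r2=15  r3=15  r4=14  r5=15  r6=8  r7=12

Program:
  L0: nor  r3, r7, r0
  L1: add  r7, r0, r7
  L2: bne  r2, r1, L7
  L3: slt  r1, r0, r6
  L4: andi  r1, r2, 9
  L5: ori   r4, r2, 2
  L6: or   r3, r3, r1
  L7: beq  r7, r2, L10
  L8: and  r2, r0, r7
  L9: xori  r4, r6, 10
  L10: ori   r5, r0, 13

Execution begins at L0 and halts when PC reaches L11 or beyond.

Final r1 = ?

1

[0] nor  r3, r7, r0  →  {r0:0, r1:4, r2:15, r3:65523, r4:14, r5:15, r6:8, r7:12}
[1] add  r7, r0, r7  →  {r0:0, r1:4, r2:15, r3:65523, r4:14, r5:15, r6:8, r7:12}
[2] bne  r2, r1, L7  →  {r0:0, r1:4, r2:15, r3:65523, r4:14, r5:15, r6:8, r7:12}  ⟨branch taken⟩
[3] slt  r1, r0, r6  →  {r0:0, r1:1, r2:15, r3:65523, r4:14, r5:15, r6:8, r7:12}
[7] beq  r7, r2, L10  →  {r0:0, r1:1, r2:15, r3:65523, r4:14, r5:15, r6:8, r7:12}  ⟨branch fallthrough⟩
[8] and  r2, r0, r7  →  {r0:0, r1:1, r2:0, r3:65523, r4:14, r5:15, r6:8, r7:12}
[9] xori  r4, r6, 10  →  {r0:0, r1:1, r2:0, r3:65523, r4:2, r5:15, r6:8, r7:12}
[10] ori   r5, r0, 13  →  {r0:0, r1:1, r2:0, r3:65523, r4:2, r5:13, r6:8, r7:12}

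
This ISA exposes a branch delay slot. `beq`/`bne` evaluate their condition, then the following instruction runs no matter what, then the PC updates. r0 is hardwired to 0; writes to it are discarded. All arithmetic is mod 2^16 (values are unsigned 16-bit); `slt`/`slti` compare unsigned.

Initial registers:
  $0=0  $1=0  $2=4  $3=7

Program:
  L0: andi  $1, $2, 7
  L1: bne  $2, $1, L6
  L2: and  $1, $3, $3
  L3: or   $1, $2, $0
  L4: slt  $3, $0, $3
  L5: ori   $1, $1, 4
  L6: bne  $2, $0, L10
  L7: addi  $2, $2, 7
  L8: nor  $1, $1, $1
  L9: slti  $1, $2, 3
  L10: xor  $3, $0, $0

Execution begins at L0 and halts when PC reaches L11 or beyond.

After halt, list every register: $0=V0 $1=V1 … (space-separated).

  step pc=0: andi  $1, $2, 7  regs=(0,4,4,7)
  step pc=1: bne  $2, $1, L6  cond=F  regs=(0,4,4,7)
  step pc=2: and  $1, $3, $3  regs=(0,7,4,7)
  step pc=3: or   $1, $2, $0  regs=(0,4,4,7)
  step pc=4: slt  $3, $0, $3  regs=(0,4,4,1)
  step pc=5: ori   $1, $1, 4  regs=(0,4,4,1)
  step pc=6: bne  $2, $0, L10  cond=T  regs=(0,4,4,1)
  step pc=7: addi  $2, $2, 7  regs=(0,4,11,1)
  step pc=10: xor  $3, $0, $0  regs=(0,4,11,0)

$0=0 $1=4 $2=11 $3=0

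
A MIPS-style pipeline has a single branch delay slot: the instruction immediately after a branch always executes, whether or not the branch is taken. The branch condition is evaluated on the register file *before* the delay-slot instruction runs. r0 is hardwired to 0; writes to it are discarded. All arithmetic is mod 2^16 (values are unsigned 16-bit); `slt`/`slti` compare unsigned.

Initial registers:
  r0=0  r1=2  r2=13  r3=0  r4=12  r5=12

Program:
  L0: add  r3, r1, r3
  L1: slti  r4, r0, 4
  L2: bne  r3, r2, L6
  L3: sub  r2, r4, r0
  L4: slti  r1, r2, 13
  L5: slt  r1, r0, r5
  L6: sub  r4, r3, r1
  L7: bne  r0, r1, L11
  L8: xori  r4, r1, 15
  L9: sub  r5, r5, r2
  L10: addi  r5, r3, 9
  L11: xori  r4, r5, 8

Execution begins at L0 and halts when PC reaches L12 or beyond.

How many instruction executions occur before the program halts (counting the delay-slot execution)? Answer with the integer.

  step pc=0: add  r3, r1, r3  regs=(0,2,13,2,12,12)
  step pc=1: slti  r4, r0, 4  regs=(0,2,13,2,1,12)
  step pc=2: bne  r3, r2, L6  cond=T  regs=(0,2,13,2,1,12)
  step pc=3: sub  r2, r4, r0  regs=(0,2,1,2,1,12)
  step pc=6: sub  r4, r3, r1  regs=(0,2,1,2,0,12)
  step pc=7: bne  r0, r1, L11  cond=T  regs=(0,2,1,2,0,12)
  step pc=8: xori  r4, r1, 15  regs=(0,2,1,2,13,12)
  step pc=11: xori  r4, r5, 8  regs=(0,2,1,2,4,12)

8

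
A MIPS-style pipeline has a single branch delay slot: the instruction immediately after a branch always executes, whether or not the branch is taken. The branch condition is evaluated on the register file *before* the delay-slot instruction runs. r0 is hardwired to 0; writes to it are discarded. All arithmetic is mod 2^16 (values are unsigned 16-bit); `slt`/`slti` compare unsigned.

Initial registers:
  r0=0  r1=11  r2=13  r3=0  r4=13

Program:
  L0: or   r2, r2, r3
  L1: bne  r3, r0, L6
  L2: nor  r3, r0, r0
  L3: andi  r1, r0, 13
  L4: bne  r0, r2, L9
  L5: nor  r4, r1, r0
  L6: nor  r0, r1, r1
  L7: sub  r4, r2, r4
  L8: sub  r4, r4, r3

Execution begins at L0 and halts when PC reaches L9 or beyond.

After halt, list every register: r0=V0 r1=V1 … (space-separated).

r0=0 r1=0 r2=13 r3=65535 r4=65535

PC=0  or   r2, r2, r3        | r0=0 r1=11 r2=13 r3=0 r4=13
PC=1  bne  r3, r0, L6        | r0=0 r1=11 r2=13 r3=0 r4=13  [not taken]
PC=2  nor  r3, r0, r0        | r0=0 r1=11 r2=13 r3=65535 r4=13
PC=3  andi  r1, r0, 13       | r0=0 r1=0 r2=13 r3=65535 r4=13
PC=4  bne  r0, r2, L9        | r0=0 r1=0 r2=13 r3=65535 r4=13  [TAKEN]
PC=5  nor  r4, r1, r0        | r0=0 r1=0 r2=13 r3=65535 r4=65535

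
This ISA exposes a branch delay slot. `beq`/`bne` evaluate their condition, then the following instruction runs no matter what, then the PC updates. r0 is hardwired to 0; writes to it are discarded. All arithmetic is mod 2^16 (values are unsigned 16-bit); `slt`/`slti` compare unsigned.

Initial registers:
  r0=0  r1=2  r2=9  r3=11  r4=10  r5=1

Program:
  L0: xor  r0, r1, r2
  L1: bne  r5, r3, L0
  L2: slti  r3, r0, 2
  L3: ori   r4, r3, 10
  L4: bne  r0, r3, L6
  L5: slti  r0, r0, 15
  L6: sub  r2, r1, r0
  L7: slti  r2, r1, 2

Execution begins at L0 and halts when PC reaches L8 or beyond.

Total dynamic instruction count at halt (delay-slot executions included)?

11

#0 xor  r0, r1, r2 ; 0/2/9/11/10/1
#1 bne  r5, r3, L0 ; 0/2/9/11/10/1 ; →target
#2 slti  r3, r0, 2 ; 0/2/9/1/10/1
#0 xor  r0, r1, r2 ; 0/2/9/1/10/1
#1 bne  r5, r3, L0 ; 0/2/9/1/10/1 ; →fallthru
#2 slti  r3, r0, 2 ; 0/2/9/1/10/1
#3 ori   r4, r3, 10 ; 0/2/9/1/11/1
#4 bne  r0, r3, L6 ; 0/2/9/1/11/1 ; →target
#5 slti  r0, r0, 15 ; 0/2/9/1/11/1
#6 sub  r2, r1, r0 ; 0/2/2/1/11/1
#7 slti  r2, r1, 2 ; 0/2/0/1/11/1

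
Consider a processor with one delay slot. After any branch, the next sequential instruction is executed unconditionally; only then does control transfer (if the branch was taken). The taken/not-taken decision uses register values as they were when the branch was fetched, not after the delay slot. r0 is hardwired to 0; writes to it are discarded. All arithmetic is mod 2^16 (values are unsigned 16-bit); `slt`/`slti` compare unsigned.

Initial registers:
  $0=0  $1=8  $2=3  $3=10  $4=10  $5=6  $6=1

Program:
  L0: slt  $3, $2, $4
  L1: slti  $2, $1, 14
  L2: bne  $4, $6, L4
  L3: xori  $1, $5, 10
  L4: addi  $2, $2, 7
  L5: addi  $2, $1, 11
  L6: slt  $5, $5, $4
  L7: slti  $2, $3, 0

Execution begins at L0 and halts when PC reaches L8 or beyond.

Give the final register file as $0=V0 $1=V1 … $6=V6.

$0=0 $1=12 $2=0 $3=1 $4=10 $5=1 $6=1

  step pc=0: slt  $3, $2, $4  regs=(0,8,3,1,10,6,1)
  step pc=1: slti  $2, $1, 14  regs=(0,8,1,1,10,6,1)
  step pc=2: bne  $4, $6, L4  cond=T  regs=(0,8,1,1,10,6,1)
  step pc=3: xori  $1, $5, 10  regs=(0,12,1,1,10,6,1)
  step pc=4: addi  $2, $2, 7  regs=(0,12,8,1,10,6,1)
  step pc=5: addi  $2, $1, 11  regs=(0,12,23,1,10,6,1)
  step pc=6: slt  $5, $5, $4  regs=(0,12,23,1,10,1,1)
  step pc=7: slti  $2, $3, 0  regs=(0,12,0,1,10,1,1)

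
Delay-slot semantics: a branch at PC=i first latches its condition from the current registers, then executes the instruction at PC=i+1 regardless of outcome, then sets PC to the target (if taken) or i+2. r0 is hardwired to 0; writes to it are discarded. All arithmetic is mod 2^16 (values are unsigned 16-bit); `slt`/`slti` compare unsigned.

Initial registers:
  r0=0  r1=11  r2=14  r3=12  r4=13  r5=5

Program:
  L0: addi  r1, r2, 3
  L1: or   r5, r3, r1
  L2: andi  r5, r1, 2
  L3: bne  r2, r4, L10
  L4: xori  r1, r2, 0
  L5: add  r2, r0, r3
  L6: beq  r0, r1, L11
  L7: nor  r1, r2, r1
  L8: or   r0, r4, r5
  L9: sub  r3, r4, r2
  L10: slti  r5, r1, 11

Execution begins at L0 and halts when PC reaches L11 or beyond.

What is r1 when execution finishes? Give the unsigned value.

PC=0  addi  r1, r2, 3        | r0=0 r1=17 r2=14 r3=12 r4=13 r5=5
PC=1  or   r5, r3, r1        | r0=0 r1=17 r2=14 r3=12 r4=13 r5=29
PC=2  andi  r5, r1, 2        | r0=0 r1=17 r2=14 r3=12 r4=13 r5=0
PC=3  bne  r2, r4, L10       | r0=0 r1=17 r2=14 r3=12 r4=13 r5=0  [TAKEN]
PC=4  xori  r1, r2, 0        | r0=0 r1=14 r2=14 r3=12 r4=13 r5=0
PC=10 slti  r5, r1, 11       | r0=0 r1=14 r2=14 r3=12 r4=13 r5=0

14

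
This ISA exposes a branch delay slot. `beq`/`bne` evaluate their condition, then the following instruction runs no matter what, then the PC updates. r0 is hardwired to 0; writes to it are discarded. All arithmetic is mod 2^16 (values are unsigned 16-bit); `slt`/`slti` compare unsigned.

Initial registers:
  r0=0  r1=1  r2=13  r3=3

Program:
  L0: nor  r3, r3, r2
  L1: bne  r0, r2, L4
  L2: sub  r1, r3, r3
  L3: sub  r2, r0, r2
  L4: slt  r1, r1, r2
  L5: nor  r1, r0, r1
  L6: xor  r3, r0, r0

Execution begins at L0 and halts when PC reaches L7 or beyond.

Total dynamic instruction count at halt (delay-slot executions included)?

PC=0  nor  r3, r3, r2        | r0=0 r1=1 r2=13 r3=65520
PC=1  bne  r0, r2, L4        | r0=0 r1=1 r2=13 r3=65520  [TAKEN]
PC=2  sub  r1, r3, r3        | r0=0 r1=0 r2=13 r3=65520
PC=4  slt  r1, r1, r2        | r0=0 r1=1 r2=13 r3=65520
PC=5  nor  r1, r0, r1        | r0=0 r1=65534 r2=13 r3=65520
PC=6  xor  r3, r0, r0        | r0=0 r1=65534 r2=13 r3=0

6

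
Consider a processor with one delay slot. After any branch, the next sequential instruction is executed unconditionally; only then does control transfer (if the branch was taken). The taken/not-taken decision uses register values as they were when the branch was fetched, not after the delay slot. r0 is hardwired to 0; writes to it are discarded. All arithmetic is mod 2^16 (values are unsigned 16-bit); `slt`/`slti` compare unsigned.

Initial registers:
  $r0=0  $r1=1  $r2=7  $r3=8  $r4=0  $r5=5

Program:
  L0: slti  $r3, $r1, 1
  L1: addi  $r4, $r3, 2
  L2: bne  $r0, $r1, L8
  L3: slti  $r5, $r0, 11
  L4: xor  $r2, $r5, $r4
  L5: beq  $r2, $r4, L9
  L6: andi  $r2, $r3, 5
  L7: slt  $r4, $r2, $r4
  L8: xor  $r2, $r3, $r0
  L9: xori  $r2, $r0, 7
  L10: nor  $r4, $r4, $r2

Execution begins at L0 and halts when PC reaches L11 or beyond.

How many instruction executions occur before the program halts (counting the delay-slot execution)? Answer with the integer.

7

PC=0  slti  $r3, $r1, 1      | $r0=0 $r1=1 $r2=7 $r3=0 $r4=0 $r5=5
PC=1  addi  $r4, $r3, 2      | $r0=0 $r1=1 $r2=7 $r3=0 $r4=2 $r5=5
PC=2  bne  $r0, $r1, L8      | $r0=0 $r1=1 $r2=7 $r3=0 $r4=2 $r5=5  [TAKEN]
PC=3  slti  $r5, $r0, 11     | $r0=0 $r1=1 $r2=7 $r3=0 $r4=2 $r5=1
PC=8  xor  $r2, $r3, $r0     | $r0=0 $r1=1 $r2=0 $r3=0 $r4=2 $r5=1
PC=9  xori  $r2, $r0, 7      | $r0=0 $r1=1 $r2=7 $r3=0 $r4=2 $r5=1
PC=10 nor  $r4, $r4, $r2     | $r0=0 $r1=1 $r2=7 $r3=0 $r4=65528 $r5=1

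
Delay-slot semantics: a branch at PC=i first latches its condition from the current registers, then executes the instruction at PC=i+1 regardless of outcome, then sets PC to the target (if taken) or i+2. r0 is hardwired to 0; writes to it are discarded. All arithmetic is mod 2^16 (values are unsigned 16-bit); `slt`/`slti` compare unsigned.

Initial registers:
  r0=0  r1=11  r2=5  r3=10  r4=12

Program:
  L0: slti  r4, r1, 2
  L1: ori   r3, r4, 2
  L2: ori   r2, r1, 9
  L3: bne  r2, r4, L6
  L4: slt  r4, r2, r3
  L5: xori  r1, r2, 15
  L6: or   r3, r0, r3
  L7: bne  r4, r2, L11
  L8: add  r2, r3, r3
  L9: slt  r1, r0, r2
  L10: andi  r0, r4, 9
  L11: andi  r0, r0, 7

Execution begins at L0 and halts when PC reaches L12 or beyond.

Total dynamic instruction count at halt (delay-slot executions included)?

9

PC=0  slti  r4, r1, 2        | r0=0 r1=11 r2=5 r3=10 r4=0
PC=1  ori   r3, r4, 2        | r0=0 r1=11 r2=5 r3=2 r4=0
PC=2  ori   r2, r1, 9        | r0=0 r1=11 r2=11 r3=2 r4=0
PC=3  bne  r2, r4, L6        | r0=0 r1=11 r2=11 r3=2 r4=0  [TAKEN]
PC=4  slt  r4, r2, r3        | r0=0 r1=11 r2=11 r3=2 r4=0
PC=6  or   r3, r0, r3        | r0=0 r1=11 r2=11 r3=2 r4=0
PC=7  bne  r4, r2, L11       | r0=0 r1=11 r2=11 r3=2 r4=0  [TAKEN]
PC=8  add  r2, r3, r3        | r0=0 r1=11 r2=4 r3=2 r4=0
PC=11 andi  r0, r0, 7        | r0=0 r1=11 r2=4 r3=2 r4=0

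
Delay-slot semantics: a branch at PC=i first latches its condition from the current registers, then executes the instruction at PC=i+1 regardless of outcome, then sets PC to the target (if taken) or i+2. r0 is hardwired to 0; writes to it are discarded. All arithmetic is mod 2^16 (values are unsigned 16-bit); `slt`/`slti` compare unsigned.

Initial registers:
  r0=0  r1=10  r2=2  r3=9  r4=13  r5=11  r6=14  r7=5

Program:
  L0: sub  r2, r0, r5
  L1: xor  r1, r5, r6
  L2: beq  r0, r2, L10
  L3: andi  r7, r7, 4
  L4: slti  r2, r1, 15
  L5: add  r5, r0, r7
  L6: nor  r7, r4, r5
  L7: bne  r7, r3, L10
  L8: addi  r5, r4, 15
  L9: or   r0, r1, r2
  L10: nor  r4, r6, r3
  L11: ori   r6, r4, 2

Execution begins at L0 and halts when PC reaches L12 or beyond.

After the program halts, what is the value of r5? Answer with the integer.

  step pc=0: sub  r2, r0, r5  regs=(0,10,65525,9,13,11,14,5)
  step pc=1: xor  r1, r5, r6  regs=(0,5,65525,9,13,11,14,5)
  step pc=2: beq  r0, r2, L10  cond=F  regs=(0,5,65525,9,13,11,14,5)
  step pc=3: andi  r7, r7, 4  regs=(0,5,65525,9,13,11,14,4)
  step pc=4: slti  r2, r1, 15  regs=(0,5,1,9,13,11,14,4)
  step pc=5: add  r5, r0, r7  regs=(0,5,1,9,13,4,14,4)
  step pc=6: nor  r7, r4, r5  regs=(0,5,1,9,13,4,14,65522)
  step pc=7: bne  r7, r3, L10  cond=T  regs=(0,5,1,9,13,4,14,65522)
  step pc=8: addi  r5, r4, 15  regs=(0,5,1,9,13,28,14,65522)
  step pc=10: nor  r4, r6, r3  regs=(0,5,1,9,65520,28,14,65522)
  step pc=11: ori   r6, r4, 2  regs=(0,5,1,9,65520,28,65522,65522)

28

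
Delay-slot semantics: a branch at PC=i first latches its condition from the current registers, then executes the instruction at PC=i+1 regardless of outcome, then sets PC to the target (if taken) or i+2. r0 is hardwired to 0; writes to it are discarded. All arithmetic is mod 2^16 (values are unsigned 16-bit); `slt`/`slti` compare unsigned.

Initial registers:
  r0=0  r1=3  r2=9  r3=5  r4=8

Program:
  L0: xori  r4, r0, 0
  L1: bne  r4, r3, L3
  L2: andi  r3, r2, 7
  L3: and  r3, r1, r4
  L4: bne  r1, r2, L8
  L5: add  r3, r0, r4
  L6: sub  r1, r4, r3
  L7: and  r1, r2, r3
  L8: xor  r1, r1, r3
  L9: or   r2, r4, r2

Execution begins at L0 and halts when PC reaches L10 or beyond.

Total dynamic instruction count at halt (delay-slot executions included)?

8

#0 xori  r4, r0, 0 ; 0/3/9/5/0
#1 bne  r4, r3, L3 ; 0/3/9/5/0 ; →target
#2 andi  r3, r2, 7 ; 0/3/9/1/0
#3 and  r3, r1, r4 ; 0/3/9/0/0
#4 bne  r1, r2, L8 ; 0/3/9/0/0 ; →target
#5 add  r3, r0, r4 ; 0/3/9/0/0
#8 xor  r1, r1, r3 ; 0/3/9/0/0
#9 or   r2, r4, r2 ; 0/3/9/0/0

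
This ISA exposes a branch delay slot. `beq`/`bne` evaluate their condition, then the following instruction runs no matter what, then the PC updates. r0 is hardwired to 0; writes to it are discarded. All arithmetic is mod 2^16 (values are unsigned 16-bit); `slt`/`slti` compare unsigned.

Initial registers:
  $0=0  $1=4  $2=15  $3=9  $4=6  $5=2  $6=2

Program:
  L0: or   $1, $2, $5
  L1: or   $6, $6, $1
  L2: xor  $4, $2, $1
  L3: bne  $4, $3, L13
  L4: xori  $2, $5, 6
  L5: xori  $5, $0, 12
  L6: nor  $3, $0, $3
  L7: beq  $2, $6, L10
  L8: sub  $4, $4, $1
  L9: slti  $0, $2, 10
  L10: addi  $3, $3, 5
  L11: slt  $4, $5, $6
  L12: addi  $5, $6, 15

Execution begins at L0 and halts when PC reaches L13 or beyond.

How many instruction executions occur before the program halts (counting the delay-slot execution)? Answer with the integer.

[0] or   $1, $2, $5  →  {$0:0, $1:15, $2:15, $3:9, $4:6, $5:2, $6:2}
[1] or   $6, $6, $1  →  {$0:0, $1:15, $2:15, $3:9, $4:6, $5:2, $6:15}
[2] xor  $4, $2, $1  →  {$0:0, $1:15, $2:15, $3:9, $4:0, $5:2, $6:15}
[3] bne  $4, $3, L13  →  {$0:0, $1:15, $2:15, $3:9, $4:0, $5:2, $6:15}  ⟨branch taken⟩
[4] xori  $2, $5, 6  →  {$0:0, $1:15, $2:4, $3:9, $4:0, $5:2, $6:15}

5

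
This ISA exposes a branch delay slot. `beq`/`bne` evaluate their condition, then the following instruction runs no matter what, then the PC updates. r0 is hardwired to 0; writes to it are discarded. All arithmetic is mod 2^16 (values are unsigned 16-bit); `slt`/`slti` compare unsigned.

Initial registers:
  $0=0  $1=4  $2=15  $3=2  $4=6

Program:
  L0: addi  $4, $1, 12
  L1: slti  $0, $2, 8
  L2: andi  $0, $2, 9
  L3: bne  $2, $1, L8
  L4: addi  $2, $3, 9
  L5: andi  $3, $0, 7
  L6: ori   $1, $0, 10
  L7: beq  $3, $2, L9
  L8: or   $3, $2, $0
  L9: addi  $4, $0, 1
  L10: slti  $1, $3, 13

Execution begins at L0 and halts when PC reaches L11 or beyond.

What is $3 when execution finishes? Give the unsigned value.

11

  step pc=0: addi  $4, $1, 12  regs=(0,4,15,2,16)
  step pc=1: slti  $0, $2, 8  regs=(0,4,15,2,16)
  step pc=2: andi  $0, $2, 9  regs=(0,4,15,2,16)
  step pc=3: bne  $2, $1, L8  cond=T  regs=(0,4,15,2,16)
  step pc=4: addi  $2, $3, 9  regs=(0,4,11,2,16)
  step pc=8: or   $3, $2, $0  regs=(0,4,11,11,16)
  step pc=9: addi  $4, $0, 1  regs=(0,4,11,11,1)
  step pc=10: slti  $1, $3, 13  regs=(0,1,11,11,1)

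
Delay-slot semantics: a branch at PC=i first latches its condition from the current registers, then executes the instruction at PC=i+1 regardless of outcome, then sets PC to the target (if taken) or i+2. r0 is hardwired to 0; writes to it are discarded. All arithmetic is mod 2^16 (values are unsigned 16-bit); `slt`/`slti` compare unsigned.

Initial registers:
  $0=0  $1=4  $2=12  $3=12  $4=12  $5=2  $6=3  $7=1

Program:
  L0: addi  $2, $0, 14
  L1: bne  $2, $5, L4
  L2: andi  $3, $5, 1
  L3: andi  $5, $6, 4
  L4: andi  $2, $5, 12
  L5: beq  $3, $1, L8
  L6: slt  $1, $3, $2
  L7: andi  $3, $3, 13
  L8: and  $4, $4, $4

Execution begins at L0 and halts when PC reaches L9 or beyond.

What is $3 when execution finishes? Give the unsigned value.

PC=0  addi  $2, $0, 14       | $0=0 $1=4 $2=14 $3=12 $4=12 $5=2 $6=3 $7=1
PC=1  bne  $2, $5, L4        | $0=0 $1=4 $2=14 $3=12 $4=12 $5=2 $6=3 $7=1  [TAKEN]
PC=2  andi  $3, $5, 1        | $0=0 $1=4 $2=14 $3=0 $4=12 $5=2 $6=3 $7=1
PC=4  andi  $2, $5, 12       | $0=0 $1=4 $2=0 $3=0 $4=12 $5=2 $6=3 $7=1
PC=5  beq  $3, $1, L8        | $0=0 $1=4 $2=0 $3=0 $4=12 $5=2 $6=3 $7=1  [not taken]
PC=6  slt  $1, $3, $2        | $0=0 $1=0 $2=0 $3=0 $4=12 $5=2 $6=3 $7=1
PC=7  andi  $3, $3, 13       | $0=0 $1=0 $2=0 $3=0 $4=12 $5=2 $6=3 $7=1
PC=8  and  $4, $4, $4        | $0=0 $1=0 $2=0 $3=0 $4=12 $5=2 $6=3 $7=1

0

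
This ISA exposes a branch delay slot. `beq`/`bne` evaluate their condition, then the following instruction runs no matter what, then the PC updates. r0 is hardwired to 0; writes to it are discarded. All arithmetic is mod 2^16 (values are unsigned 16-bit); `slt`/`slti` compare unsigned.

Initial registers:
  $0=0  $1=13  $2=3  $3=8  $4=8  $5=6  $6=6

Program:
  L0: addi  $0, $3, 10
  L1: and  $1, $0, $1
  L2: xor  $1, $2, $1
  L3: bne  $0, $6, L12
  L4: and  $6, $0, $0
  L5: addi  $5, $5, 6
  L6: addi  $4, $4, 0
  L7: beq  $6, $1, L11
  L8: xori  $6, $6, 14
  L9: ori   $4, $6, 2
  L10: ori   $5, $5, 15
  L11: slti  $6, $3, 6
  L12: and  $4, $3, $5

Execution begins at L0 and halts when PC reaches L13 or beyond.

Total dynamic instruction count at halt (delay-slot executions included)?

[0] addi  $0, $3, 10  →  {$0:0, $1:13, $2:3, $3:8, $4:8, $5:6, $6:6}
[1] and  $1, $0, $1  →  {$0:0, $1:0, $2:3, $3:8, $4:8, $5:6, $6:6}
[2] xor  $1, $2, $1  →  {$0:0, $1:3, $2:3, $3:8, $4:8, $5:6, $6:6}
[3] bne  $0, $6, L12  →  {$0:0, $1:3, $2:3, $3:8, $4:8, $5:6, $6:6}  ⟨branch taken⟩
[4] and  $6, $0, $0  →  {$0:0, $1:3, $2:3, $3:8, $4:8, $5:6, $6:0}
[12] and  $4, $3, $5  →  {$0:0, $1:3, $2:3, $3:8, $4:0, $5:6, $6:0}

6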